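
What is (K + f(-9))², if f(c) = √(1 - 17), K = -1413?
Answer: 1996553 - 11304*I ≈ 1.9966e+6 - 11304.0*I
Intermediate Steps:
f(c) = 4*I (f(c) = √(-16) = 4*I)
(K + f(-9))² = (-1413 + 4*I)²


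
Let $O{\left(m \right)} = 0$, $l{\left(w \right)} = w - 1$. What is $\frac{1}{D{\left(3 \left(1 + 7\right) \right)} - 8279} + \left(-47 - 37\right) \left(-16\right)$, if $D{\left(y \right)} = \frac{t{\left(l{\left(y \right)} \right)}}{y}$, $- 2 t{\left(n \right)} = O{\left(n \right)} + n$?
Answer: $\frac{534125712}{397415} \approx 1344.0$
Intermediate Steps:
$l{\left(w \right)} = -1 + w$ ($l{\left(w \right)} = w - 1 = -1 + w$)
$t{\left(n \right)} = - \frac{n}{2}$ ($t{\left(n \right)} = - \frac{0 + n}{2} = - \frac{n}{2}$)
$D{\left(y \right)} = \frac{\frac{1}{2} - \frac{y}{2}}{y}$ ($D{\left(y \right)} = \frac{\left(- \frac{1}{2}\right) \left(-1 + y\right)}{y} = \frac{\frac{1}{2} - \frac{y}{2}}{y}$)
$\frac{1}{D{\left(3 \left(1 + 7\right) \right)} - 8279} + \left(-47 - 37\right) \left(-16\right) = \frac{1}{\frac{1 - 3 \left(1 + 7\right)}{2 \cdot 3 \left(1 + 7\right)} - 8279} + \left(-47 - 37\right) \left(-16\right) = \frac{1}{\frac{1 - 3 \cdot 8}{2 \cdot 3 \cdot 8} - 8279} - -1344 = \frac{1}{\frac{1 - 24}{2 \cdot 24} - 8279} + 1344 = \frac{1}{\frac{1}{2} \cdot \frac{1}{24} \left(1 - 24\right) - 8279} + 1344 = \frac{1}{\frac{1}{2} \cdot \frac{1}{24} \left(-23\right) - 8279} + 1344 = \frac{1}{- \frac{23}{48} - 8279} + 1344 = \frac{1}{- \frac{397415}{48}} + 1344 = - \frac{48}{397415} + 1344 = \frac{534125712}{397415}$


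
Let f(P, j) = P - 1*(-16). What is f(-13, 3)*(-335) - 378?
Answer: -1383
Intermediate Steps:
f(P, j) = 16 + P (f(P, j) = P + 16 = 16 + P)
f(-13, 3)*(-335) - 378 = (16 - 13)*(-335) - 378 = 3*(-335) - 378 = -1005 - 378 = -1383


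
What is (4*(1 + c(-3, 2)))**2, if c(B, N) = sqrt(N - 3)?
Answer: 32*I ≈ 32.0*I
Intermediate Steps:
c(B, N) = sqrt(-3 + N)
(4*(1 + c(-3, 2)))**2 = (4*(1 + sqrt(-3 + 2)))**2 = (4*(1 + sqrt(-1)))**2 = (4*(1 + I))**2 = (4 + 4*I)**2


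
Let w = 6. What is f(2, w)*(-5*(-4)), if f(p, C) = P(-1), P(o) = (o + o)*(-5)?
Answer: 200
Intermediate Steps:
P(o) = -10*o (P(o) = (2*o)*(-5) = -10*o)
f(p, C) = 10 (f(p, C) = -10*(-1) = 10)
f(2, w)*(-5*(-4)) = 10*(-5*(-4)) = 10*20 = 200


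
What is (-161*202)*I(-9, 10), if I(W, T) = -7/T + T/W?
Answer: 2650543/45 ≈ 58901.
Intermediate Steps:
(-161*202)*I(-9, 10) = (-161*202)*(-7/10 + 10/(-9)) = -32522*(-7*1/10 + 10*(-1/9)) = -32522*(-7/10 - 10/9) = -32522*(-163/90) = 2650543/45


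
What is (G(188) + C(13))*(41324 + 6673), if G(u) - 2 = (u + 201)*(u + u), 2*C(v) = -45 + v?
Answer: 7019561250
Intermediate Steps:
C(v) = -45/2 + v/2 (C(v) = (-45 + v)/2 = -45/2 + v/2)
G(u) = 2 + 2*u*(201 + u) (G(u) = 2 + (u + 201)*(u + u) = 2 + (201 + u)*(2*u) = 2 + 2*u*(201 + u))
(G(188) + C(13))*(41324 + 6673) = ((2 + 2*188**2 + 402*188) + (-45/2 + (1/2)*13))*(41324 + 6673) = ((2 + 2*35344 + 75576) + (-45/2 + 13/2))*47997 = ((2 + 70688 + 75576) - 16)*47997 = (146266 - 16)*47997 = 146250*47997 = 7019561250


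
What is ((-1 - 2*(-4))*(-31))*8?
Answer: -1736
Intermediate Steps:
((-1 - 2*(-4))*(-31))*8 = ((-1 + 8)*(-31))*8 = (7*(-31))*8 = -217*8 = -1736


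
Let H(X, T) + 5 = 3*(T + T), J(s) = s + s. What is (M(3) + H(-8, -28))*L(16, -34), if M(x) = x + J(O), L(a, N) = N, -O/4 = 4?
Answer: 6868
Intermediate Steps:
O = -16 (O = -4*4 = -16)
J(s) = 2*s
M(x) = -32 + x (M(x) = x + 2*(-16) = x - 32 = -32 + x)
H(X, T) = -5 + 6*T (H(X, T) = -5 + 3*(T + T) = -5 + 3*(2*T) = -5 + 6*T)
(M(3) + H(-8, -28))*L(16, -34) = ((-32 + 3) + (-5 + 6*(-28)))*(-34) = (-29 + (-5 - 168))*(-34) = (-29 - 173)*(-34) = -202*(-34) = 6868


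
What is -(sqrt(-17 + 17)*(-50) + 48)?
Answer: -48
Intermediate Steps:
-(sqrt(-17 + 17)*(-50) + 48) = -(sqrt(0)*(-50) + 48) = -(0*(-50) + 48) = -(0 + 48) = -1*48 = -48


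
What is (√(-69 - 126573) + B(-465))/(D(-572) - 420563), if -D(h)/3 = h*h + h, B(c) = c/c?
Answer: -1/1400399 - I*√126642/1400399 ≈ -7.1408e-7 - 0.00025412*I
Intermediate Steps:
B(c) = 1
D(h) = -3*h - 3*h² (D(h) = -3*(h*h + h) = -3*(h² + h) = -3*(h + h²) = -3*h - 3*h²)
(√(-69 - 126573) + B(-465))/(D(-572) - 420563) = (√(-69 - 126573) + 1)/(-3*(-572)*(1 - 572) - 420563) = (√(-126642) + 1)/(-3*(-572)*(-571) - 420563) = (I*√126642 + 1)/(-979836 - 420563) = (1 + I*√126642)/(-1400399) = (1 + I*√126642)*(-1/1400399) = -1/1400399 - I*√126642/1400399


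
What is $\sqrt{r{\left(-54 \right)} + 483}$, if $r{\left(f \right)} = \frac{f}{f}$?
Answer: $22$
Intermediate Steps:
$r{\left(f \right)} = 1$
$\sqrt{r{\left(-54 \right)} + 483} = \sqrt{1 + 483} = \sqrt{484} = 22$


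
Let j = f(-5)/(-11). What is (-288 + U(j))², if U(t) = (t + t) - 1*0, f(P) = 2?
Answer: 10061584/121 ≈ 83154.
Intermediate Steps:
j = -2/11 (j = 2/(-11) = 2*(-1/11) = -2/11 ≈ -0.18182)
U(t) = 2*t (U(t) = 2*t + 0 = 2*t)
(-288 + U(j))² = (-288 + 2*(-2/11))² = (-288 - 4/11)² = (-3172/11)² = 10061584/121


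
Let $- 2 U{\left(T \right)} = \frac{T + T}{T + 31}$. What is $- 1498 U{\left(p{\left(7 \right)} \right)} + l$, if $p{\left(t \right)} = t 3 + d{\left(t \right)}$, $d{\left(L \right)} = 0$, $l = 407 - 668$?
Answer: $\frac{8943}{26} \approx 343.96$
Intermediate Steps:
$l = -261$ ($l = 407 - 668 = -261$)
$p{\left(t \right)} = 3 t$ ($p{\left(t \right)} = t 3 + 0 = 3 t + 0 = 3 t$)
$U{\left(T \right)} = - \frac{T}{31 + T}$ ($U{\left(T \right)} = - \frac{\left(T + T\right) \frac{1}{T + 31}}{2} = - \frac{2 T \frac{1}{31 + T}}{2} = - \frac{T}{31 + T}$)
$- 1498 U{\left(p{\left(7 \right)} \right)} + l = - 1498 \left(- \frac{3 \cdot 7}{31 + 3 \cdot 7}\right) - 261 = - 1498 \left(\left(-1\right) 21 \frac{1}{31 + 21}\right) - 261 = - 1498 \left(\left(-1\right) 21 \cdot \frac{1}{52}\right) - 261 = \left(-1498\right) \left(- \frac{21}{52}\right) - 261 = \frac{15729}{26} - 261 = \frac{8943}{26}$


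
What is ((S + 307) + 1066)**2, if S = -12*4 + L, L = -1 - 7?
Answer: 1734489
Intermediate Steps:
L = -8
S = -56 (S = -12*4 - 8 = -48 - 8 = -56)
((S + 307) + 1066)**2 = ((-56 + 307) + 1066)**2 = (251 + 1066)**2 = 1317**2 = 1734489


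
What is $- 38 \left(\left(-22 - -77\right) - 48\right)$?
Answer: $-266$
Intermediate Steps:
$- 38 \left(\left(-22 - -77\right) - 48\right) = - 38 \left(\left(-22 + 77\right) - 48\right) = - 38 \left(55 - 48\right) = \left(-38\right) 7 = -266$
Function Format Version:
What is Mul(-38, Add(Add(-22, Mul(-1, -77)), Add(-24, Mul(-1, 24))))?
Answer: -266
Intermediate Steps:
Mul(-38, Add(Add(-22, Mul(-1, -77)), Add(-24, Mul(-1, 24)))) = Mul(-38, Add(Add(-22, 77), Add(-24, -24))) = Mul(-38, Add(55, -48)) = Mul(-38, 7) = -266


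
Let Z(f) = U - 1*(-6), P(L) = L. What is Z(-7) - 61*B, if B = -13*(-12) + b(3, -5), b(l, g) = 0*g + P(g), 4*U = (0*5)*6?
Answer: -9205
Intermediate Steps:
U = 0 (U = ((0*5)*6)/4 = (0*6)/4 = (¼)*0 = 0)
b(l, g) = g (b(l, g) = 0*g + g = 0 + g = g)
B = 151 (B = -13*(-12) - 5 = 156 - 5 = 151)
Z(f) = 6 (Z(f) = 0 - 1*(-6) = 0 + 6 = 6)
Z(-7) - 61*B = 6 - 61*151 = 6 - 9211 = -9205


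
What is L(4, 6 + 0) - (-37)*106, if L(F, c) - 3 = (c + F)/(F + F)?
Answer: 15705/4 ≈ 3926.3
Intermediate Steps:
L(F, c) = 3 + (F + c)/(2*F) (L(F, c) = 3 + (c + F)/(F + F) = 3 + (F + c)/((2*F)) = 3 + (F + c)*(1/(2*F)) = 3 + (F + c)/(2*F))
L(4, 6 + 0) - (-37)*106 = (1/2)*((6 + 0) + 7*4)/4 - (-37)*106 = (1/2)*(1/4)*(6 + 28) - 37*(-106) = (1/2)*(1/4)*34 + 3922 = 17/4 + 3922 = 15705/4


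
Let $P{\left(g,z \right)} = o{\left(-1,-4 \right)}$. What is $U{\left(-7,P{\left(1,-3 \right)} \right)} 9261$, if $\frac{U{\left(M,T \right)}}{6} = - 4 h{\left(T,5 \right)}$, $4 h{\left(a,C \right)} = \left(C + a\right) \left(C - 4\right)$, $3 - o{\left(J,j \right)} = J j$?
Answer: $-222264$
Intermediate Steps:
$o{\left(J,j \right)} = 3 - J j$
$P{\left(g,z \right)} = -1$ ($P{\left(g,z \right)} = 3 - \left(-1\right) \left(-4\right) = 3 - 4 = -1$)
$h{\left(a,C \right)} = \frac{\left(-4 + C\right) \left(C + a\right)}{4}$ ($h{\left(a,C \right)} = \frac{\left(C + a\right) \left(C - 4\right)}{4} = \frac{\left(C + a\right) \left(-4 + C\right)}{4} = \frac{\left(-4 + C\right) \left(C + a\right)}{4}$)
$U{\left(M,T \right)} = -30 - 6 T$ ($U{\left(M,T \right)} = 6 \left(- 4 \left(\left(-1\right) 5 - T + \frac{5^{2}}{4} + \frac{1}{4} \cdot 5 T\right)\right) = 6 \left(- 4 \left(-5 - T + \frac{1}{4} \cdot 25 + \frac{5 T}{4}\right)\right) = 6 \left(- 4 \left(-5 - T + \frac{25}{4} + \frac{5 T}{4}\right)\right) = 6 \left(- 4 \left(\frac{5}{4} + \frac{T}{4}\right)\right) = 6 \left(-5 - T\right) = -30 - 6 T$)
$U{\left(-7,P{\left(1,-3 \right)} \right)} 9261 = \left(-30 - -6\right) 9261 = \left(-30 + 6\right) 9261 = \left(-24\right) 9261 = -222264$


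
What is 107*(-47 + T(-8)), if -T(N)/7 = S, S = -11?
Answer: 3210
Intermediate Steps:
T(N) = 77 (T(N) = -7*(-11) = 77)
107*(-47 + T(-8)) = 107*(-47 + 77) = 107*30 = 3210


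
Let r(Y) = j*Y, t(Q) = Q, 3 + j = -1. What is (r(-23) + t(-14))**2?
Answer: 6084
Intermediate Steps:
j = -4 (j = -3 - 1 = -4)
r(Y) = -4*Y
(r(-23) + t(-14))**2 = (-4*(-23) - 14)**2 = (92 - 14)**2 = 78**2 = 6084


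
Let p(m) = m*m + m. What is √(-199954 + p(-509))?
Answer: √58618 ≈ 242.11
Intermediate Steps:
p(m) = m + m² (p(m) = m² + m = m + m²)
√(-199954 + p(-509)) = √(-199954 - 509*(1 - 509)) = √(-199954 - 509*(-508)) = √(-199954 + 258572) = √58618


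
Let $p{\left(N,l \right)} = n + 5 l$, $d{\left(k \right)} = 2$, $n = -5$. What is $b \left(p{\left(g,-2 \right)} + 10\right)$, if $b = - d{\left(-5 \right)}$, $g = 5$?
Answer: $10$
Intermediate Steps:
$p{\left(N,l \right)} = -5 + 5 l$
$b = -2$ ($b = \left(-1\right) 2 = -2$)
$b \left(p{\left(g,-2 \right)} + 10\right) = - 2 \left(\left(-5 + 5 \left(-2\right)\right) + 10\right) = - 2 \left(\left(-5 - 10\right) + 10\right) = - 2 \left(-15 + 10\right) = \left(-2\right) \left(-5\right) = 10$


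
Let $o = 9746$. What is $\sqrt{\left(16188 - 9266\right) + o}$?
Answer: $6 \sqrt{463} \approx 129.1$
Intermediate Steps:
$\sqrt{\left(16188 - 9266\right) + o} = \sqrt{\left(16188 - 9266\right) + 9746} = \sqrt{6922 + 9746} = \sqrt{16668} = 6 \sqrt{463}$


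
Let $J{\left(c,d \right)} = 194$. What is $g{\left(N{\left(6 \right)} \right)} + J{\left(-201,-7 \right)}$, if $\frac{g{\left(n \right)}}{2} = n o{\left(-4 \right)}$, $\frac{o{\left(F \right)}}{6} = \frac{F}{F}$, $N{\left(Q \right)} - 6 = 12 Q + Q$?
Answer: $1202$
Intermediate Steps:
$N{\left(Q \right)} = 6 + 13 Q$ ($N{\left(Q \right)} = 6 + \left(12 Q + Q\right) = 6 + 13 Q$)
$o{\left(F \right)} = 6$ ($o{\left(F \right)} = 6 \frac{F}{F} = 6 \cdot 1 = 6$)
$g{\left(n \right)} = 12 n$ ($g{\left(n \right)} = 2 n 6 = 2 \cdot 6 n = 12 n$)
$g{\left(N{\left(6 \right)} \right)} + J{\left(-201,-7 \right)} = 12 \left(6 + 13 \cdot 6\right) + 194 = 12 \left(6 + 78\right) + 194 = 12 \cdot 84 + 194 = 1008 + 194 = 1202$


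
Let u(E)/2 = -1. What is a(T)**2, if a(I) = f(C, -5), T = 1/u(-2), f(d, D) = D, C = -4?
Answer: 25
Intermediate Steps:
u(E) = -2 (u(E) = 2*(-1) = -2)
T = -1/2 (T = 1/(-2) = -1/2 ≈ -0.50000)
a(I) = -5
a(T)**2 = (-5)**2 = 25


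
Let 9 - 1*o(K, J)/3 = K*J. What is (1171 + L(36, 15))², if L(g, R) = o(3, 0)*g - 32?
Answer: 4456321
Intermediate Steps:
o(K, J) = 27 - 3*J*K (o(K, J) = 27 - 3*K*J = 27 - 3*J*K)
L(g, R) = -32 + 27*g (L(g, R) = (27 - 3*0*3)*g - 32 = (27 + 0)*g - 32 = 27*g - 32 = -32 + 27*g)
(1171 + L(36, 15))² = (1171 + (-32 + 27*36))² = (1171 + (-32 + 972))² = (1171 + 940)² = 2111² = 4456321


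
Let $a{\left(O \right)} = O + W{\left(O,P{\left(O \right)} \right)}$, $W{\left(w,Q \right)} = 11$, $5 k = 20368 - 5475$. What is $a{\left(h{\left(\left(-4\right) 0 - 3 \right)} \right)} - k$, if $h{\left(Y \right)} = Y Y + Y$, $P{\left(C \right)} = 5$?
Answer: $- \frac{14808}{5} \approx -2961.6$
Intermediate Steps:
$k = \frac{14893}{5}$ ($k = \frac{20368 - 5475}{5} = \frac{1}{5} \cdot 14893 = \frac{14893}{5} \approx 2978.6$)
$h{\left(Y \right)} = Y + Y^{2}$ ($h{\left(Y \right)} = Y^{2} + Y = Y + Y^{2}$)
$a{\left(O \right)} = 11 + O$ ($a{\left(O \right)} = O + 11 = 11 + O$)
$a{\left(h{\left(\left(-4\right) 0 - 3 \right)} \right)} - k = \left(11 + \left(\left(-4\right) 0 - 3\right) \left(1 - 3\right)\right) - \frac{14893}{5} = \left(11 + \left(0 - 3\right) \left(1 + \left(0 - 3\right)\right)\right) - \frac{14893}{5} = \left(11 - 3 \left(1 - 3\right)\right) - \frac{14893}{5} = \left(11 - -6\right) - \frac{14893}{5} = \left(11 + 6\right) - \frac{14893}{5} = 17 - \frac{14893}{5} = - \frac{14808}{5}$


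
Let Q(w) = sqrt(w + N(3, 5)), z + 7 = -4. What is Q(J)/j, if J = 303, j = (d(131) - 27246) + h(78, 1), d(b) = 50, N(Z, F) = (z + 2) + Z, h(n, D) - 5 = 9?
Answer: -3*sqrt(33)/27182 ≈ -0.00063401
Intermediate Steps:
z = -11 (z = -7 - 4 = -11)
h(n, D) = 14 (h(n, D) = 5 + 9 = 14)
N(Z, F) = -9 + Z (N(Z, F) = (-11 + 2) + Z = -9 + Z)
j = -27182 (j = (50 - 27246) + 14 = -27196 + 14 = -27182)
Q(w) = sqrt(-6 + w) (Q(w) = sqrt(w + (-9 + 3)) = sqrt(w - 6) = sqrt(-6 + w))
Q(J)/j = sqrt(-6 + 303)/(-27182) = sqrt(297)*(-1/27182) = (3*sqrt(33))*(-1/27182) = -3*sqrt(33)/27182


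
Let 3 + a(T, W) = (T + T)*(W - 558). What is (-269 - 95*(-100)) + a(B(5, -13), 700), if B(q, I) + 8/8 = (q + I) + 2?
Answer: 7240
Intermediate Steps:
B(q, I) = 1 + I + q (B(q, I) = -1 + ((q + I) + 2) = -1 + ((I + q) + 2) = -1 + (2 + I + q) = 1 + I + q)
a(T, W) = -3 + 2*T*(-558 + W) (a(T, W) = -3 + (T + T)*(W - 558) = -3 + (2*T)*(-558 + W) = -3 + 2*T*(-558 + W))
(-269 - 95*(-100)) + a(B(5, -13), 700) = (-269 - 95*(-100)) + (-3 - 1116*(1 - 13 + 5) + 2*(1 - 13 + 5)*700) = (-269 + 9500) + (-3 - 1116*(-7) + 2*(-7)*700) = 9231 + (-3 + 7812 - 9800) = 9231 - 1991 = 7240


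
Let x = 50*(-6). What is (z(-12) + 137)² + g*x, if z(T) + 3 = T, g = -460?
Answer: 152884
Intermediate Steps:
x = -300
z(T) = -3 + T
(z(-12) + 137)² + g*x = ((-3 - 12) + 137)² - 460*(-300) = (-15 + 137)² + 138000 = 122² + 138000 = 14884 + 138000 = 152884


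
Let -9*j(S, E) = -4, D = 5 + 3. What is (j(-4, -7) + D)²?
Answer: 5776/81 ≈ 71.309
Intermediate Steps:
D = 8
j(S, E) = 4/9 (j(S, E) = -⅑*(-4) = 4/9)
(j(-4, -7) + D)² = (4/9 + 8)² = (76/9)² = 5776/81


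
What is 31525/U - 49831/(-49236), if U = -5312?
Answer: -321865657/65385408 ≈ -4.9226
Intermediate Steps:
31525/U - 49831/(-49236) = 31525/(-5312) - 49831/(-49236) = 31525*(-1/5312) - 49831*(-1/49236) = -31525/5312 + 49831/49236 = -321865657/65385408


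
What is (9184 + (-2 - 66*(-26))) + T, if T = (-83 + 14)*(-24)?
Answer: 12554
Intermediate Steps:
T = 1656 (T = -69*(-24) = 1656)
(9184 + (-2 - 66*(-26))) + T = (9184 + (-2 - 66*(-26))) + 1656 = (9184 + (-2 + 1716)) + 1656 = (9184 + 1714) + 1656 = 10898 + 1656 = 12554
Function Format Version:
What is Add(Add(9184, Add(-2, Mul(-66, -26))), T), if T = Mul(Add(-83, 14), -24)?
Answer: 12554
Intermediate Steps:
T = 1656 (T = Mul(-69, -24) = 1656)
Add(Add(9184, Add(-2, Mul(-66, -26))), T) = Add(Add(9184, Add(-2, Mul(-66, -26))), 1656) = Add(Add(9184, Add(-2, 1716)), 1656) = Add(Add(9184, 1714), 1656) = Add(10898, 1656) = 12554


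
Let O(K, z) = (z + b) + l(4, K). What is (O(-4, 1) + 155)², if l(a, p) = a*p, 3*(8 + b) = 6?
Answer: 17956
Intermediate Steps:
b = -6 (b = -8 + (⅓)*6 = -8 + 2 = -6)
O(K, z) = -6 + z + 4*K (O(K, z) = (z - 6) + 4*K = (-6 + z) + 4*K = -6 + z + 4*K)
(O(-4, 1) + 155)² = ((-6 + 1 + 4*(-4)) + 155)² = ((-6 + 1 - 16) + 155)² = (-21 + 155)² = 134² = 17956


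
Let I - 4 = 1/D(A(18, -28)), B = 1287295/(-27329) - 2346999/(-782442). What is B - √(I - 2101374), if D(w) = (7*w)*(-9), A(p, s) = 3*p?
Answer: -314364179573/7127785806 - 31*I*√312437202/378 ≈ -44.104 - 1449.6*I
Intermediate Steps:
B = -314364179573/7127785806 (B = 1287295*(-1/27329) - 2346999*(-1/782442) = -1287295/27329 + 782333/260814 = -314364179573/7127785806 ≈ -44.104)
D(w) = -63*w
I = 13607/3402 (I = 4 + 1/(-189*18) = 4 + 1/(-63*54) = 4 + 1/(-3402) = 4 - 1/3402 = 13607/3402 ≈ 3.9997)
B - √(I - 2101374) = -314364179573/7127785806 - √(13607/3402 - 2101374) = -314364179573/7127785806 - √(-7148860741/3402) = -314364179573/7127785806 - 31*I*√312437202/378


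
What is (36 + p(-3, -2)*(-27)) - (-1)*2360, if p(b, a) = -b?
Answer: 2315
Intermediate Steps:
(36 + p(-3, -2)*(-27)) - (-1)*2360 = (36 - 1*(-3)*(-27)) - (-1)*2360 = (36 + 3*(-27)) - 1*(-2360) = (36 - 81) + 2360 = -45 + 2360 = 2315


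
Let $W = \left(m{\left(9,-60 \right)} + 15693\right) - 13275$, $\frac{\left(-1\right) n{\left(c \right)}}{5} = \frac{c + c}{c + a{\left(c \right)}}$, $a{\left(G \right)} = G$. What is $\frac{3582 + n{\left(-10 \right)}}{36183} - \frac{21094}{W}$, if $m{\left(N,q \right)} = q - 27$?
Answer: $- \frac{35947915}{4016313} \approx -8.9505$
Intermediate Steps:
$m{\left(N,q \right)} = -27 + q$
$n{\left(c \right)} = -5$ ($n{\left(c \right)} = - 5 \frac{c + c}{c + c} = - 5 \frac{2 c}{2 c} = - 5 \cdot 2 c \frac{1}{2 c} = \left(-5\right) 1 = -5$)
$W = 2331$ ($W = \left(\left(-27 - 60\right) + 15693\right) - 13275 = \left(-87 + 15693\right) - 13275 = 15606 - 13275 = 2331$)
$\frac{3582 + n{\left(-10 \right)}}{36183} - \frac{21094}{W} = \frac{3582 - 5}{36183} - \frac{21094}{2331} = 3577 \cdot \frac{1}{36183} - \frac{21094}{2331} = \frac{511}{5169} - \frac{21094}{2331} = - \frac{35947915}{4016313}$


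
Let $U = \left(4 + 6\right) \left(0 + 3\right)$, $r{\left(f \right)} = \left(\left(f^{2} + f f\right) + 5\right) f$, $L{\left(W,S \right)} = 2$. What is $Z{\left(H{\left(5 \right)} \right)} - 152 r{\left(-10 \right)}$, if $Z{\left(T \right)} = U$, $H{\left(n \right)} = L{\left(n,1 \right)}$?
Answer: $311630$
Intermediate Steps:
$H{\left(n \right)} = 2$
$r{\left(f \right)} = f \left(5 + 2 f^{2}\right)$ ($r{\left(f \right)} = \left(\left(f^{2} + f^{2}\right) + 5\right) f = \left(2 f^{2} + 5\right) f = \left(5 + 2 f^{2}\right) f = f \left(5 + 2 f^{2}\right)$)
$U = 30$ ($U = 10 \cdot 3 = 30$)
$Z{\left(T \right)} = 30$
$Z{\left(H{\left(5 \right)} \right)} - 152 r{\left(-10 \right)} = 30 - 152 \left(- 10 \left(5 + 2 \left(-10\right)^{2}\right)\right) = 30 - 152 \left(- 10 \left(5 + 2 \cdot 100\right)\right) = 30 - 152 \left(- 10 \left(5 + 200\right)\right) = 30 - 152 \left(\left(-10\right) 205\right) = 30 - -311600 = 30 + 311600 = 311630$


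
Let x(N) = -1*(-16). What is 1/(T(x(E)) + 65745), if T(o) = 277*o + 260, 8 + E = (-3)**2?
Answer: 1/70437 ≈ 1.4197e-5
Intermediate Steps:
E = 1 (E = -8 + (-3)**2 = -8 + 9 = 1)
x(N) = 16
T(o) = 260 + 277*o
1/(T(x(E)) + 65745) = 1/((260 + 277*16) + 65745) = 1/((260 + 4432) + 65745) = 1/(4692 + 65745) = 1/70437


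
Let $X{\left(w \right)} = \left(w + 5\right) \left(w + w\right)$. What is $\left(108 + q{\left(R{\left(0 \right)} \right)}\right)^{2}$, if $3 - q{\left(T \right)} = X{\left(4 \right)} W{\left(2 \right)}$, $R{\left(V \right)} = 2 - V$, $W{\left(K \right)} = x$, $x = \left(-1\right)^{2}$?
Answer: $1521$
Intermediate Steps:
$X{\left(w \right)} = 2 w \left(5 + w\right)$ ($X{\left(w \right)} = \left(5 + w\right) 2 w = 2 w \left(5 + w\right)$)
$x = 1$
$W{\left(K \right)} = 1$
$q{\left(T \right)} = -69$ ($q{\left(T \right)} = 3 - 2 \cdot 4 \left(5 + 4\right) 1 = 3 - 2 \cdot 4 \cdot 9 \cdot 1 = 3 - 72 \cdot 1 = 3 - 72 = -69$)
$\left(108 + q{\left(R{\left(0 \right)} \right)}\right)^{2} = \left(108 - 69\right)^{2} = 39^{2} = 1521$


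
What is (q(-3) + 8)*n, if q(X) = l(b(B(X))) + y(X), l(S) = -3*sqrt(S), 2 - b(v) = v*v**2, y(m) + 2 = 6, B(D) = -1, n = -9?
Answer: -108 + 27*sqrt(3) ≈ -61.235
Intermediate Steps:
y(m) = 4 (y(m) = -2 + 6 = 4)
b(v) = 2 - v**3 (b(v) = 2 - v*v**2 = 2 - v**3)
q(X) = 4 - 3*sqrt(3) (q(X) = -3*sqrt(2 - 1*(-1)**3) + 4 = -3*sqrt(2 - 1*(-1)) + 4 = -3*sqrt(2 + 1) + 4 = -3*sqrt(3) + 4 = 4 - 3*sqrt(3))
(q(-3) + 8)*n = ((4 - 3*sqrt(3)) + 8)*(-9) = (12 - 3*sqrt(3))*(-9) = -108 + 27*sqrt(3)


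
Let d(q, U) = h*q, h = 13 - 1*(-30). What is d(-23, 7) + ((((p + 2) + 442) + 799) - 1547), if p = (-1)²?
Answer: -1292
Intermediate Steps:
p = 1
h = 43 (h = 13 + 30 = 43)
d(q, U) = 43*q
d(-23, 7) + ((((p + 2) + 442) + 799) - 1547) = 43*(-23) + ((((1 + 2) + 442) + 799) - 1547) = -989 + (((3 + 442) + 799) - 1547) = -989 + ((445 + 799) - 1547) = -989 + (1244 - 1547) = -989 - 303 = -1292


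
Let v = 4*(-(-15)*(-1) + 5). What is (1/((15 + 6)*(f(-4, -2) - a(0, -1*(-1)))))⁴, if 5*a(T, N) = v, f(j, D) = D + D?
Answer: 1/49787136 ≈ 2.0086e-8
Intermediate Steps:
f(j, D) = 2*D
v = -40 (v = 4*(-3*5 + 5) = 4*(-15 + 5) = 4*(-10) = -40)
a(T, N) = -8 (a(T, N) = (⅕)*(-40) = -8)
(1/((15 + 6)*(f(-4, -2) - a(0, -1*(-1)))))⁴ = (1/((15 + 6)*(2*(-2) - 1*(-8))))⁴ = (1/(21*(-4 + 8)))⁴ = ((1/21)/4)⁴ = ((1/21)*(¼))⁴ = (1/84)⁴ = 1/49787136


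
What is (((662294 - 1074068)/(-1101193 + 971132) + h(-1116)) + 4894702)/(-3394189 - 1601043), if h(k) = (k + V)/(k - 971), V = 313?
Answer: -1328605693258835/1355892321920224 ≈ -0.97988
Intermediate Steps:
h(k) = (313 + k)/(-971 + k) (h(k) = (k + 313)/(k - 971) = (313 + k)/(-971 + k))
(((662294 - 1074068)/(-1101193 + 971132) + h(-1116)) + 4894702)/(-3394189 - 1601043) = (((662294 - 1074068)/(-1101193 + 971132) + (313 - 1116)/(-971 - 1116)) + 4894702)/(-3394189 - 1601043) = ((-411774/(-130061) - 803/(-2087)) + 4894702)/(-4995232) = ((-411774*(-1/130061) - 1/2087*(-803)) + 4894702)*(-1/4995232) = ((411774/130061 + 803/2087) + 4894702)*(-1/4995232) = (963811321/271437307 + 4894702)*(-1/4995232) = (1328605693258835/271437307)*(-1/4995232) = -1328605693258835/1355892321920224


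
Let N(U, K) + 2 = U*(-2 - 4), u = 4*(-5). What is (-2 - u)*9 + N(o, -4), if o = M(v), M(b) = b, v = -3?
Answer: 178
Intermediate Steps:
u = -20
o = -3
N(U, K) = -2 - 6*U (N(U, K) = -2 + U*(-2 - 4) = -2 + U*(-6) = -2 - 6*U)
(-2 - u)*9 + N(o, -4) = (-2 - 1*(-20))*9 + (-2 - 6*(-3)) = (-2 + 20)*9 + (-2 + 18) = 18*9 + 16 = 162 + 16 = 178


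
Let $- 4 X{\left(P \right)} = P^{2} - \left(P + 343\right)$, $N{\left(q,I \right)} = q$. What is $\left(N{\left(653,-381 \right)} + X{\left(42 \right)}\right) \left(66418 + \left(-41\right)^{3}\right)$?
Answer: $- \frac{3086199}{4} \approx -7.7155 \cdot 10^{5}$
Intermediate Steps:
$X{\left(P \right)} = \frac{343}{4} - \frac{P^{2}}{4} + \frac{P}{4}$ ($X{\left(P \right)} = - \frac{P^{2} - \left(P + 343\right)}{4} = - \frac{P^{2} - \left(343 + P\right)}{4} = - \frac{-343 + P^{2} - P}{4} = \frac{343}{4} - \frac{P^{2}}{4} + \frac{P}{4}$)
$\left(N{\left(653,-381 \right)} + X{\left(42 \right)}\right) \left(66418 + \left(-41\right)^{3}\right) = \left(653 + \left(\frac{343}{4} - \frac{42^{2}}{4} + \frac{1}{4} \cdot 42\right)\right) \left(66418 + \left(-41\right)^{3}\right) = \left(653 + \left(\frac{343}{4} - 441 + \frac{21}{2}\right)\right) \left(66418 - 68921\right) = \left(653 + \left(\frac{343}{4} - 441 + \frac{21}{2}\right)\right) \left(-2503\right) = \left(653 - \frac{1379}{4}\right) \left(-2503\right) = \frac{1233}{4} \left(-2503\right) = - \frac{3086199}{4}$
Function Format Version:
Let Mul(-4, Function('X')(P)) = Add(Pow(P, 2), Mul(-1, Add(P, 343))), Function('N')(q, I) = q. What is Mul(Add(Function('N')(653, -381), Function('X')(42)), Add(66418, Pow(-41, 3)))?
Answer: Rational(-3086199, 4) ≈ -7.7155e+5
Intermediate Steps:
Function('X')(P) = Add(Rational(343, 4), Mul(Rational(-1, 4), Pow(P, 2)), Mul(Rational(1, 4), P)) (Function('X')(P) = Mul(Rational(-1, 4), Add(Pow(P, 2), Mul(-1, Add(P, 343)))) = Mul(Rational(-1, 4), Add(Pow(P, 2), Mul(-1, Add(343, P)))) = Mul(Rational(-1, 4), Add(Pow(P, 2), Add(-343, Mul(-1, P)))) = Mul(Rational(-1, 4), Add(-343, Pow(P, 2), Mul(-1, P))) = Add(Rational(343, 4), Mul(Rational(-1, 4), Pow(P, 2)), Mul(Rational(1, 4), P)))
Mul(Add(Function('N')(653, -381), Function('X')(42)), Add(66418, Pow(-41, 3))) = Mul(Add(653, Add(Rational(343, 4), Mul(Rational(-1, 4), Pow(42, 2)), Mul(Rational(1, 4), 42))), Add(66418, Pow(-41, 3))) = Mul(Add(653, Add(Rational(343, 4), Mul(Rational(-1, 4), 1764), Rational(21, 2))), Add(66418, -68921)) = Mul(Add(653, Add(Rational(343, 4), -441, Rational(21, 2))), -2503) = Mul(Add(653, Rational(-1379, 4)), -2503) = Mul(Rational(1233, 4), -2503) = Rational(-3086199, 4)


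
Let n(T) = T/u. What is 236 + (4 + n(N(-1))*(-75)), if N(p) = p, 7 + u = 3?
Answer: 885/4 ≈ 221.25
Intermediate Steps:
u = -4 (u = -7 + 3 = -4)
n(T) = -T/4 (n(T) = T/(-4) = T*(-¼) = -T/4)
236 + (4 + n(N(-1))*(-75)) = 236 + (4 - ¼*(-1)*(-75)) = 236 + (4 + (¼)*(-75)) = 236 + (4 - 75/4) = 236 - 59/4 = 885/4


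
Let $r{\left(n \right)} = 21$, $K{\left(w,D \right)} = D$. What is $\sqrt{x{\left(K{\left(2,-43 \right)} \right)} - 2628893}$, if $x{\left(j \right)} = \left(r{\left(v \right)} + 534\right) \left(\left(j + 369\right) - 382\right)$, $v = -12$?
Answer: $i \sqrt{2659973} \approx 1630.9 i$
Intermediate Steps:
$x{\left(j \right)} = -7215 + 555 j$ ($x{\left(j \right)} = \left(21 + 534\right) \left(\left(j + 369\right) - 382\right) = 555 \left(\left(369 + j\right) - 382\right) = 555 \left(-13 + j\right) = -7215 + 555 j$)
$\sqrt{x{\left(K{\left(2,-43 \right)} \right)} - 2628893} = \sqrt{\left(-7215 + 555 \left(-43\right)\right) - 2628893} = \sqrt{\left(-7215 - 23865\right) - 2628893} = \sqrt{-31080 - 2628893} = \sqrt{-2659973} = i \sqrt{2659973}$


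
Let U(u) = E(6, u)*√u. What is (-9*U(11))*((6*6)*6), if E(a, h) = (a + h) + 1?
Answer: -34992*√11 ≈ -1.1606e+5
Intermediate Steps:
E(a, h) = 1 + a + h
U(u) = √u*(7 + u) (U(u) = (1 + 6 + u)*√u = (7 + u)*√u = √u*(7 + u))
(-9*U(11))*((6*6)*6) = (-9*√11*(7 + 11))*((6*6)*6) = (-9*√11*18)*(36*6) = -162*√11*216 = -34992*√11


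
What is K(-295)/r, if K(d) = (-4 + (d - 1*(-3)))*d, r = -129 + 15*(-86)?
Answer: -87320/1419 ≈ -61.536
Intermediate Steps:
r = -1419 (r = -129 - 1290 = -1419)
K(d) = d*(-1 + d) (K(d) = (-4 + (d + 3))*d = (-4 + (3 + d))*d = (-1 + d)*d = d*(-1 + d))
K(-295)/r = -295*(-1 - 295)/(-1419) = -295*(-296)*(-1/1419) = 87320*(-1/1419) = -87320/1419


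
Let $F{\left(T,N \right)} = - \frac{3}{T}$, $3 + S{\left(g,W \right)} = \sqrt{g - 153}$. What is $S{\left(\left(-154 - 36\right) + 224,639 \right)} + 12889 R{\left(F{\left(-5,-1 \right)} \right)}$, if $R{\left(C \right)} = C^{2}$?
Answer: $\frac{115926}{25} + i \sqrt{119} \approx 4637.0 + 10.909 i$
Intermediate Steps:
$S{\left(g,W \right)} = -3 + \sqrt{-153 + g}$ ($S{\left(g,W \right)} = -3 + \sqrt{g - 153} = -3 + \sqrt{-153 + g}$)
$S{\left(\left(-154 - 36\right) + 224,639 \right)} + 12889 R{\left(F{\left(-5,-1 \right)} \right)} = \left(-3 + \sqrt{-153 + \left(\left(-154 - 36\right) + 224\right)}\right) + 12889 \left(- \frac{3}{-5}\right)^{2} = \left(-3 + \sqrt{-153 + \left(-190 + 224\right)}\right) + 12889 \left(\left(-3\right) \left(- \frac{1}{5}\right)\right)^{2} = \left(-3 + \sqrt{-153 + 34}\right) + 12889 \left(\frac{3}{5}\right)^{2} = \left(-3 + \sqrt{-119}\right) + 12889 \cdot \frac{9}{25} = \left(-3 + i \sqrt{119}\right) + \frac{116001}{25} = \frac{115926}{25} + i \sqrt{119}$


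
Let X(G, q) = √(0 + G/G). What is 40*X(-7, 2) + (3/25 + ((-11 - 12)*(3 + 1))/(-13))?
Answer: 15339/325 ≈ 47.197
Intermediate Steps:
X(G, q) = 1 (X(G, q) = √(0 + 1) = √1 = 1)
40*X(-7, 2) + (3/25 + ((-11 - 12)*(3 + 1))/(-13)) = 40*1 + (3/25 + ((-11 - 12)*(3 + 1))/(-13)) = 40 + (3*(1/25) - 23*4*(-1/13)) = 40 + (3/25 - 92*(-1/13)) = 40 + (3/25 + 92/13) = 40 + 2339/325 = 15339/325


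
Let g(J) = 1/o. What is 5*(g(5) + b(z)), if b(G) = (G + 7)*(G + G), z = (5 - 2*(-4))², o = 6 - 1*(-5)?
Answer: 3271845/11 ≈ 2.9744e+5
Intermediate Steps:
o = 11 (o = 6 + 5 = 11)
z = 169 (z = (5 + 8)² = 13² = 169)
g(J) = 1/11
b(G) = 2*G*(7 + G) (b(G) = (7 + G)*(2*G) = 2*G*(7 + G))
5*(g(5) + b(z)) = 5*(1/11 + 2*169*(7 + 169)) = 5*(1/11 + 2*169*176) = 5*(1/11 + 59488) = 5*(654369/11) = 3271845/11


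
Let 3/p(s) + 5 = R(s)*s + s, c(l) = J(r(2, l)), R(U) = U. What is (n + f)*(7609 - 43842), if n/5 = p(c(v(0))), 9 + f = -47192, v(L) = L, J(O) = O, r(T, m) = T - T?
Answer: 1710342532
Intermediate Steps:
r(T, m) = 0
f = -47201 (f = -9 - 47192 = -47201)
c(l) = 0
p(s) = 3/(-5 + s + s²) (p(s) = 3/(-5 + (s*s + s)) = 3/(-5 + (s² + s)) = 3/(-5 + (s + s²)) = 3/(-5 + s + s²))
n = -3 (n = 5*(3/(-5 + 0 + 0²)) = 5*(3/(-5 + 0 + 0)) = 5*(3/(-5)) = 5*(3*(-⅕)) = 5*(-⅗) = -3)
(n + f)*(7609 - 43842) = (-3 - 47201)*(7609 - 43842) = -47204*(-36233) = 1710342532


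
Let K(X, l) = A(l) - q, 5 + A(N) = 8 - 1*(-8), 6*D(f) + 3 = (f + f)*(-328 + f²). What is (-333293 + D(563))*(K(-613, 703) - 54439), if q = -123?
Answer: -6417728787175/2 ≈ -3.2089e+12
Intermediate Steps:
D(f) = -½ + f*(-328 + f²)/3 (D(f) = -½ + ((f + f)*(-328 + f²))/6 = -½ + ((2*f)*(-328 + f²))/6 = -½ + (2*f*(-328 + f²))/6 = -½ + f*(-328 + f²)/3)
A(N) = 11 (A(N) = -5 + (8 - 1*(-8)) = -5 + (8 + 8) = -5 + 16 = 11)
K(X, l) = 134 (K(X, l) = 11 - 1*(-123) = 11 + 123 = 134)
(-333293 + D(563))*(K(-613, 703) - 54439) = (-333293 + (-½ - 328/3*563 + (⅓)*563³))*(134 - 54439) = (-333293 + (-½ - 184664/3 + (⅓)*178453547))*(-54305) = (-333293 + (-½ - 184664/3 + 178453547/3))*(-54305) = (-333293 + 118845921/2)*(-54305) = (118179335/2)*(-54305) = -6417728787175/2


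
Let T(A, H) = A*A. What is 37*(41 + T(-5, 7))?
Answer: 2442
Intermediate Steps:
T(A, H) = A²
37*(41 + T(-5, 7)) = 37*(41 + (-5)²) = 37*(41 + 25) = 37*66 = 2442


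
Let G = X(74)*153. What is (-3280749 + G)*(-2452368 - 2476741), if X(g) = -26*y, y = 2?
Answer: 16210385413845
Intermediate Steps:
X(g) = -52 (X(g) = -26*2 = -52)
G = -7956 (G = -52*153 = -7956)
(-3280749 + G)*(-2452368 - 2476741) = (-3280749 - 7956)*(-2452368 - 2476741) = -3288705*(-4929109) = 16210385413845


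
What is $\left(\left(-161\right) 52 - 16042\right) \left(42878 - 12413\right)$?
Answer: $-743772510$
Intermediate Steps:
$\left(\left(-161\right) 52 - 16042\right) \left(42878 - 12413\right) = \left(-8372 - 16042\right) 30465 = \left(-24414\right) 30465 = -743772510$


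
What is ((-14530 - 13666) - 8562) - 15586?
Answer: -52344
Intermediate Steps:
((-14530 - 13666) - 8562) - 15586 = (-28196 - 8562) - 15586 = -36758 - 15586 = -52344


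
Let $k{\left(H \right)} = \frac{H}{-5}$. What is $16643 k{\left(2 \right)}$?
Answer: $- \frac{33286}{5} \approx -6657.2$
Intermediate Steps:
$k{\left(H \right)} = - \frac{H}{5}$ ($k{\left(H \right)} = H \left(- \frac{1}{5}\right) = - \frac{H}{5}$)
$16643 k{\left(2 \right)} = 16643 \left(\left(- \frac{1}{5}\right) 2\right) = 16643 \left(- \frac{2}{5}\right) = - \frac{33286}{5}$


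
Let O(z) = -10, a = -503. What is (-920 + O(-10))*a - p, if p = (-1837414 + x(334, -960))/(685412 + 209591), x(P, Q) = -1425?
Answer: 418675292209/895003 ≈ 4.6779e+5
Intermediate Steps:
p = -1838839/895003 (p = (-1837414 - 1425)/(685412 + 209591) = -1838839/895003 ≈ -2.0546)
(-920 + O(-10))*a - p = (-920 - 10)*(-503) - 1*(-1838839/895003) = -930*(-503) + 1838839/895003 = 467790 + 1838839/895003 = 418675292209/895003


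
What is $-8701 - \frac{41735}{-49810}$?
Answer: $- \frac{5098295}{586} \approx -8700.2$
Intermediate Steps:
$-8701 - \frac{41735}{-49810} = -8701 - 41735 \left(- \frac{1}{49810}\right) = -8701 - - \frac{491}{586} = -8701 + \frac{491}{586} = - \frac{5098295}{586}$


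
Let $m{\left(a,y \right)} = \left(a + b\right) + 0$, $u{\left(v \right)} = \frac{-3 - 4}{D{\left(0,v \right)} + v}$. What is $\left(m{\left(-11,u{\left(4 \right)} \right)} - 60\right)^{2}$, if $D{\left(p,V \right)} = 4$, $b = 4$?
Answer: $4489$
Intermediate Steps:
$u{\left(v \right)} = - \frac{7}{4 + v}$ ($u{\left(v \right)} = \frac{-3 - 4}{4 + v} = - \frac{7}{4 + v}$)
$m{\left(a,y \right)} = 4 + a$ ($m{\left(a,y \right)} = \left(a + 4\right) + 0 = \left(4 + a\right) + 0 = 4 + a$)
$\left(m{\left(-11,u{\left(4 \right)} \right)} - 60\right)^{2} = \left(\left(4 - 11\right) - 60\right)^{2} = \left(-7 - 60\right)^{2} = \left(-67\right)^{2} = 4489$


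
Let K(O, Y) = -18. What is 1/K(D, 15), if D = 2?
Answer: -1/18 ≈ -0.055556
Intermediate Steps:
1/K(D, 15) = 1/(-18) = -1/18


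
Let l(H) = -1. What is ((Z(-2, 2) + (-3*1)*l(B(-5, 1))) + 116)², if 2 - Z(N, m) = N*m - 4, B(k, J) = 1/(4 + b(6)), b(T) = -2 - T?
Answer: 16641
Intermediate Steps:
B(k, J) = -¼ (B(k, J) = 1/(4 + (-2 - 1*6)) = 1/(4 + (-2 - 6)) = 1/(4 - 8) = 1/(-4) = -¼)
Z(N, m) = 6 - N*m (Z(N, m) = 2 - (N*m - 4) = 2 - (-4 + N*m) = 2 + (4 - N*m) = 6 - N*m)
((Z(-2, 2) + (-3*1)*l(B(-5, 1))) + 116)² = (((6 - 1*(-2)*2) - 3*1*(-1)) + 116)² = (((6 + 4) - 3*(-1)) + 116)² = ((10 + 3) + 116)² = (13 + 116)² = 129² = 16641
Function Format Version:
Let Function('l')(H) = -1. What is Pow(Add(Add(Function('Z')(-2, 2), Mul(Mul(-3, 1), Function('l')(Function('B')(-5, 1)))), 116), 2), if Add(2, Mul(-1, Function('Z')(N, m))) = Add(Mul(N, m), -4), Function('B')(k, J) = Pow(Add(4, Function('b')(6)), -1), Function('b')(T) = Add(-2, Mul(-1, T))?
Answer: 16641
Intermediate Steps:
Function('B')(k, J) = Rational(-1, 4) (Function('B')(k, J) = Pow(Add(4, Add(-2, Mul(-1, 6))), -1) = Pow(Add(4, Add(-2, -6)), -1) = Pow(Add(4, -8), -1) = Pow(-4, -1) = Rational(-1, 4))
Function('Z')(N, m) = Add(6, Mul(-1, N, m)) (Function('Z')(N, m) = Add(2, Mul(-1, Add(Mul(N, m), -4))) = Add(2, Mul(-1, Add(-4, Mul(N, m)))) = Add(2, Add(4, Mul(-1, N, m))) = Add(6, Mul(-1, N, m)))
Pow(Add(Add(Function('Z')(-2, 2), Mul(Mul(-3, 1), Function('l')(Function('B')(-5, 1)))), 116), 2) = Pow(Add(Add(Add(6, Mul(-1, -2, 2)), Mul(Mul(-3, 1), -1)), 116), 2) = Pow(Add(Add(Add(6, 4), Mul(-3, -1)), 116), 2) = Pow(Add(Add(10, 3), 116), 2) = Pow(Add(13, 116), 2) = Pow(129, 2) = 16641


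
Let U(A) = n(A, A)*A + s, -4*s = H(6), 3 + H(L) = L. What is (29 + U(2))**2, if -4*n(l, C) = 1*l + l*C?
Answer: 10201/16 ≈ 637.56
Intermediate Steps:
H(L) = -3 + L
n(l, C) = -l/4 - C*l/4 (n(l, C) = -(1*l + l*C)/4 = -(l + C*l)/4 = -l/4 - C*l/4)
s = -3/4 (s = -(-3 + 6)/4 = -1/4*3 = -3/4 ≈ -0.75000)
U(A) = -3/4 - A**2*(1 + A)/4 (U(A) = (-A*(1 + A)/4)*A - 3/4 = -A**2*(1 + A)/4 - 3/4 = -3/4 - A**2*(1 + A)/4)
(29 + U(2))**2 = (29 + (-3/4 + (1/4)*2**2*(-1 - 1*2)))**2 = (29 + (-3/4 + (1/4)*4*(-1 - 2)))**2 = (29 + (-3/4 + (1/4)*4*(-3)))**2 = (29 + (-3/4 - 3))**2 = (29 - 15/4)**2 = (101/4)**2 = 10201/16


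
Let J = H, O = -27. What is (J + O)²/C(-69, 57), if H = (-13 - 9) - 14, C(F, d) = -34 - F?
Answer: 567/5 ≈ 113.40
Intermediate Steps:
H = -36 (H = -22 - 14 = -36)
J = -36
(J + O)²/C(-69, 57) = (-36 - 27)²/(-34 - 1*(-69)) = (-63)²/(-34 + 69) = 3969/35 = 3969*(1/35) = 567/5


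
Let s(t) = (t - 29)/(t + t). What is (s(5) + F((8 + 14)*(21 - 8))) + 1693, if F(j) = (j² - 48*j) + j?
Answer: 350223/5 ≈ 70045.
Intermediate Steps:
s(t) = (-29 + t)/(2*t) (s(t) = (-29 + t)/((2*t)) = (-29 + t)*(1/(2*t)) = (-29 + t)/(2*t))
F(j) = j² - 47*j
(s(5) + F((8 + 14)*(21 - 8))) + 1693 = ((½)*(-29 + 5)/5 + ((8 + 14)*(21 - 8))*(-47 + (8 + 14)*(21 - 8))) + 1693 = ((½)*(⅕)*(-24) + (22*13)*(-47 + 22*13)) + 1693 = (-12/5 + 286*(-47 + 286)) + 1693 = (-12/5 + 286*239) + 1693 = (-12/5 + 68354) + 1693 = 341758/5 + 1693 = 350223/5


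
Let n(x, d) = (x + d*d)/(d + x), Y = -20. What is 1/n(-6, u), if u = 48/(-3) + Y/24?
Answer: -822/9985 ≈ -0.082323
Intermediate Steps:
u = -101/6 (u = 48/(-3) - 20/24 = 48*(-1/3) - 20*1/24 = -16 - 5/6 = -101/6 ≈ -16.833)
n(x, d) = (x + d**2)/(d + x)
1/n(-6, u) = 1/((-6 + (-101/6)**2)/(-101/6 - 6)) = 1/((-6 + 10201/36)/(-137/6)) = 1/(-6/137*9985/36) = 1/(-9985/822) = -822/9985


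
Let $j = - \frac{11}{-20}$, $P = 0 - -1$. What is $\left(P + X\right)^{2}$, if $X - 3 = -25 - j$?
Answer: $\frac{185761}{400} \approx 464.4$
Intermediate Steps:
$P = 1$ ($P = 0 + 1 = 1$)
$j = \frac{11}{20}$ ($j = \left(-11\right) \left(- \frac{1}{20}\right) = \frac{11}{20} \approx 0.55$)
$X = - \frac{451}{20}$ ($X = 3 - \frac{511}{20} = - \frac{451}{20} \approx -22.55$)
$\left(P + X\right)^{2} = \left(1 - \frac{451}{20}\right)^{2} = \left(- \frac{431}{20}\right)^{2} = \frac{185761}{400}$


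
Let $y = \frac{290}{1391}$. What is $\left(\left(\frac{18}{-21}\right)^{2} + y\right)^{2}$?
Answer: $\frac{4132689796}{4645649281} \approx 0.88958$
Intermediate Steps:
$y = \frac{290}{1391}$ ($y = 290 \cdot \frac{1}{1391} = \frac{290}{1391} \approx 0.20848$)
$\left(\left(\frac{18}{-21}\right)^{2} + y\right)^{2} = \left(\left(\frac{18}{-21}\right)^{2} + \frac{290}{1391}\right)^{2} = \left(\left(18 \left(- \frac{1}{21}\right)\right)^{2} + \frac{290}{1391}\right)^{2} = \left(\left(- \frac{6}{7}\right)^{2} + \frac{290}{1391}\right)^{2} = \left(\frac{36}{49} + \frac{290}{1391}\right)^{2} = \left(\frac{64286}{68159}\right)^{2} = \frac{4132689796}{4645649281}$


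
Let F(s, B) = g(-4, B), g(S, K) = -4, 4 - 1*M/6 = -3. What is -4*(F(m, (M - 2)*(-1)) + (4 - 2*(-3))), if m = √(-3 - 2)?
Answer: -24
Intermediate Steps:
M = 42 (M = 24 - 6*(-3) = 24 + 18 = 42)
m = I*√5 (m = √(-5) = I*√5 ≈ 2.2361*I)
F(s, B) = -4
-4*(F(m, (M - 2)*(-1)) + (4 - 2*(-3))) = -4*(-4 + (4 - 2*(-3))) = -4*(-4 + (4 + 6)) = -4*(-4 + 10) = -4*6 = -24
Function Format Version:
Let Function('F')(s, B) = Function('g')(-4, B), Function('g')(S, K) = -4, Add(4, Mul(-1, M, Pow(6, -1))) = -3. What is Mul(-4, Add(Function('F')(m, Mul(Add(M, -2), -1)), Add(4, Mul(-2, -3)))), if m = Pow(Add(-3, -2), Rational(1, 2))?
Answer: -24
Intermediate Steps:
M = 42 (M = Add(24, Mul(-6, -3)) = Add(24, 18) = 42)
m = Mul(I, Pow(5, Rational(1, 2))) (m = Pow(-5, Rational(1, 2)) = Mul(I, Pow(5, Rational(1, 2))) ≈ Mul(2.2361, I))
Function('F')(s, B) = -4
Mul(-4, Add(Function('F')(m, Mul(Add(M, -2), -1)), Add(4, Mul(-2, -3)))) = Mul(-4, Add(-4, Add(4, Mul(-2, -3)))) = Mul(-4, Add(-4, Add(4, 6))) = Mul(-4, Add(-4, 10)) = Mul(-4, 6) = -24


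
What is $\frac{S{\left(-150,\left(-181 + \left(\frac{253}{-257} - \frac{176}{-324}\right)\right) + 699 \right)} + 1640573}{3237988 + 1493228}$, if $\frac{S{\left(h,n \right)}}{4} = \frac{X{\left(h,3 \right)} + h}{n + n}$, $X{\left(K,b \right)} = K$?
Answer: $\frac{17675555463833}{50974220539536} \approx 0.34676$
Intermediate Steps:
$S{\left(h,n \right)} = \frac{4 h}{n}$ ($S{\left(h,n \right)} = 4 \frac{h + h}{n + n} = 4 \frac{2 h}{2 n} = 4 \cdot 2 h \frac{1}{2 n} = 4 \frac{h}{n} = \frac{4 h}{n}$)
$\frac{S{\left(-150,\left(-181 + \left(\frac{253}{-257} - \frac{176}{-324}\right)\right) + 699 \right)} + 1640573}{3237988 + 1493228} = \frac{4 \left(-150\right) \frac{1}{\left(-181 + \left(\frac{253}{-257} - \frac{176}{-324}\right)\right) + 699} + 1640573}{3237988 + 1493228} = \frac{4 \left(-150\right) \frac{1}{\left(-181 + \left(253 \left(- \frac{1}{257}\right) - - \frac{44}{81}\right)\right) + 699} + 1640573}{4731216} = \left(4 \left(-150\right) \frac{1}{\left(-181 + \left(- \frac{253}{257} + \frac{44}{81}\right)\right) + 699} + 1640573\right) \frac{1}{4731216} = \left(4 \left(-150\right) \frac{1}{\left(-181 - \frac{9185}{20817}\right) + 699} + 1640573\right) \frac{1}{4731216} = \left(4 \left(-150\right) \frac{1}{- \frac{3777062}{20817} + 699} + 1640573\right) \frac{1}{4731216} = \left(4 \left(-150\right) \frac{1}{\frac{10774021}{20817}} + 1640573\right) \frac{1}{4731216} = \left(4 \left(-150\right) \frac{20817}{10774021} + 1640573\right) \frac{1}{4731216} = \left(- \frac{12490200}{10774021} + 1640573\right) \frac{1}{4731216} = \frac{17675555463833}{10774021} \cdot \frac{1}{4731216} = \frac{17675555463833}{50974220539536}$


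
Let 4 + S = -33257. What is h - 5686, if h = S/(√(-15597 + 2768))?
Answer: -5686 + 33261*I*√12829/12829 ≈ -5686.0 + 293.66*I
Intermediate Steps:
S = -33261 (S = -4 - 33257 = -33261)
h = 33261*I*√12829/12829 (h = -33261/√(-15597 + 2768) = -33261*(-I*√12829/12829) = -(-33261)*I*√12829/12829 = 33261*I*√12829/12829 ≈ 293.66*I)
h - 5686 = 33261*I*√12829/12829 - 5686 = -5686 + 33261*I*√12829/12829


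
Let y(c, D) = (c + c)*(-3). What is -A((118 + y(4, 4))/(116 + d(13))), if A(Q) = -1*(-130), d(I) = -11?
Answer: -130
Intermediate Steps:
y(c, D) = -6*c (y(c, D) = (2*c)*(-3) = -6*c)
A(Q) = 130
-A((118 + y(4, 4))/(116 + d(13))) = -1*130 = -130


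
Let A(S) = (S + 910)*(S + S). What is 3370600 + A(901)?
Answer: 6634022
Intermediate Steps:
A(S) = 2*S*(910 + S) (A(S) = (910 + S)*(2*S) = 2*S*(910 + S))
3370600 + A(901) = 3370600 + 2*901*(910 + 901) = 3370600 + 2*901*1811 = 3370600 + 3263422 = 6634022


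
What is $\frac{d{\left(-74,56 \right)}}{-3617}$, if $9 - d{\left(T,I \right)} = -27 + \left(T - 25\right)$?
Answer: $- \frac{135}{3617} \approx -0.037324$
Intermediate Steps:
$d{\left(T,I \right)} = 61 - T$ ($d{\left(T,I \right)} = 9 - \left(-27 + \left(T - 25\right)\right) = 9 - \left(-27 + \left(-25 + T\right)\right) = 9 - \left(-52 + T\right) = 61 - T$)
$\frac{d{\left(-74,56 \right)}}{-3617} = \frac{61 - -74}{-3617} = \left(61 + 74\right) \left(- \frac{1}{3617}\right) = 135 \left(- \frac{1}{3617}\right) = - \frac{135}{3617}$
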